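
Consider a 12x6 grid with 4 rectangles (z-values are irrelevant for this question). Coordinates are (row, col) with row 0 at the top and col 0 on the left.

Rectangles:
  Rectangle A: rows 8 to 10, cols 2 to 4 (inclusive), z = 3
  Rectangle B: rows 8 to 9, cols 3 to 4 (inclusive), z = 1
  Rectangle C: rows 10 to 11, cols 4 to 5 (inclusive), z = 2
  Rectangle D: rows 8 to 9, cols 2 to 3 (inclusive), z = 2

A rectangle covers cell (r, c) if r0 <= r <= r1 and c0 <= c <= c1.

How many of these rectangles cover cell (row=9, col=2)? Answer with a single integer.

Check cell (9,2):
  A: rows 8-10 cols 2-4 -> covers
  B: rows 8-9 cols 3-4 -> outside (col miss)
  C: rows 10-11 cols 4-5 -> outside (row miss)
  D: rows 8-9 cols 2-3 -> covers
Count covering = 2

Answer: 2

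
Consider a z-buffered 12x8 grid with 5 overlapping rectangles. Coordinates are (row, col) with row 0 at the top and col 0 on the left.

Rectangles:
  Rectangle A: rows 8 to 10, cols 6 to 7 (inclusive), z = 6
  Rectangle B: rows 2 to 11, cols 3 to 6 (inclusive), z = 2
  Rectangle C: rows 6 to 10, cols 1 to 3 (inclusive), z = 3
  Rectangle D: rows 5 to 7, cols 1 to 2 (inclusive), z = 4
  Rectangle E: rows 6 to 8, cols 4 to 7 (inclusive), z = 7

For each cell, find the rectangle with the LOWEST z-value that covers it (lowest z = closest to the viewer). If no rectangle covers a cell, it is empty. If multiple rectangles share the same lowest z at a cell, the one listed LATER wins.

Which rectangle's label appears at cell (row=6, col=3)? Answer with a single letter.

Check cell (6,3):
  A: rows 8-10 cols 6-7 -> outside (row miss)
  B: rows 2-11 cols 3-6 z=2 -> covers; best now B (z=2)
  C: rows 6-10 cols 1-3 z=3 -> covers; best now B (z=2)
  D: rows 5-7 cols 1-2 -> outside (col miss)
  E: rows 6-8 cols 4-7 -> outside (col miss)
Winner: B at z=2

Answer: B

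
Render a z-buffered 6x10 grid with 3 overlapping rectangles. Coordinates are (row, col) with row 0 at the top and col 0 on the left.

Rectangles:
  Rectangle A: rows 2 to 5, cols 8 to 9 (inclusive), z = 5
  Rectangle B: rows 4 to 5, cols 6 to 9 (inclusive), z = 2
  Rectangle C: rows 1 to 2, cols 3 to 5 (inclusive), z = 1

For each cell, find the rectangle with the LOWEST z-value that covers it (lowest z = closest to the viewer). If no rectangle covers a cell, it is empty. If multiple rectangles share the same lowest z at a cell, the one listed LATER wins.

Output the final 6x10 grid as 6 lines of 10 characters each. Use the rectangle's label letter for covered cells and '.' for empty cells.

..........
...CCC....
...CCC..AA
........AA
......BBBB
......BBBB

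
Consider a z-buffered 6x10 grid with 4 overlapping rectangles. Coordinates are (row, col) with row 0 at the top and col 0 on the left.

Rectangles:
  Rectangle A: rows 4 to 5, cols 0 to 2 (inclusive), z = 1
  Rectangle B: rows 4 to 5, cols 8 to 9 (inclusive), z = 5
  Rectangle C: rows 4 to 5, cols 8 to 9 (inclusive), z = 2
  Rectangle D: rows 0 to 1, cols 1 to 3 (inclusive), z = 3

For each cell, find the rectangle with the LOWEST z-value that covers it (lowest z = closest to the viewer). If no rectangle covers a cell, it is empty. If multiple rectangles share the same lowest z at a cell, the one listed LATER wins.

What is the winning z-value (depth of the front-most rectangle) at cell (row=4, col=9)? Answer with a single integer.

Check cell (4,9):
  A: rows 4-5 cols 0-2 -> outside (col miss)
  B: rows 4-5 cols 8-9 z=5 -> covers; best now B (z=5)
  C: rows 4-5 cols 8-9 z=2 -> covers; best now C (z=2)
  D: rows 0-1 cols 1-3 -> outside (row miss)
Winner: C at z=2

Answer: 2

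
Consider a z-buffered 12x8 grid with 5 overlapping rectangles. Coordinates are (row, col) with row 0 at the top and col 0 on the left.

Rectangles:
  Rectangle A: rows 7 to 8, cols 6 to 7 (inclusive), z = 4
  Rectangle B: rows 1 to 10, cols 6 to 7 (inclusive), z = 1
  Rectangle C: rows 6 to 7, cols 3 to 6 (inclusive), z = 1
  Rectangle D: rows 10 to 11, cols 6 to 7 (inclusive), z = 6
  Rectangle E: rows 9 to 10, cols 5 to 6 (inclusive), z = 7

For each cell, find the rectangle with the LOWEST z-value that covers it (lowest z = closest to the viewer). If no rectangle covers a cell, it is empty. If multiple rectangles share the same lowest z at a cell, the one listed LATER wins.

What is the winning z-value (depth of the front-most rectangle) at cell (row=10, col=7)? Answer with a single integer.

Answer: 1

Derivation:
Check cell (10,7):
  A: rows 7-8 cols 6-7 -> outside (row miss)
  B: rows 1-10 cols 6-7 z=1 -> covers; best now B (z=1)
  C: rows 6-7 cols 3-6 -> outside (row miss)
  D: rows 10-11 cols 6-7 z=6 -> covers; best now B (z=1)
  E: rows 9-10 cols 5-6 -> outside (col miss)
Winner: B at z=1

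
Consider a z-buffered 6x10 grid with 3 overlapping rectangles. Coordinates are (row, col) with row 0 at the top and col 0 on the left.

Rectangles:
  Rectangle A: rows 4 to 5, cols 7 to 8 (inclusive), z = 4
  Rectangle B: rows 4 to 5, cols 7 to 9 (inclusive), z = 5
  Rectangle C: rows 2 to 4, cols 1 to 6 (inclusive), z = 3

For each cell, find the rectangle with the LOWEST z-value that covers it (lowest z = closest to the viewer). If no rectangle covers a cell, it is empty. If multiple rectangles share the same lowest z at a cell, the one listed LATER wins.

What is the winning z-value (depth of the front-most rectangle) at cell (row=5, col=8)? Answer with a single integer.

Check cell (5,8):
  A: rows 4-5 cols 7-8 z=4 -> covers; best now A (z=4)
  B: rows 4-5 cols 7-9 z=5 -> covers; best now A (z=4)
  C: rows 2-4 cols 1-6 -> outside (row miss)
Winner: A at z=4

Answer: 4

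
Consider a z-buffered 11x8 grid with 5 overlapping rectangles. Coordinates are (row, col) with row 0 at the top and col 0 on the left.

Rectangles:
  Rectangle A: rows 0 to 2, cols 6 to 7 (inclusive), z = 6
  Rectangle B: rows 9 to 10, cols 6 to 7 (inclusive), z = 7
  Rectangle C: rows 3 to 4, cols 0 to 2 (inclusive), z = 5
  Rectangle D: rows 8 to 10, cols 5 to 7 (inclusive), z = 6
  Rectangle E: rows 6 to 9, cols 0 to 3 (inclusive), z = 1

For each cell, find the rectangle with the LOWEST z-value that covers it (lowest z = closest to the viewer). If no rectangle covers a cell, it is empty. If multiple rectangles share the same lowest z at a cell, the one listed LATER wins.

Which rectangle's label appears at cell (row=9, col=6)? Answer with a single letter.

Answer: D

Derivation:
Check cell (9,6):
  A: rows 0-2 cols 6-7 -> outside (row miss)
  B: rows 9-10 cols 6-7 z=7 -> covers; best now B (z=7)
  C: rows 3-4 cols 0-2 -> outside (row miss)
  D: rows 8-10 cols 5-7 z=6 -> covers; best now D (z=6)
  E: rows 6-9 cols 0-3 -> outside (col miss)
Winner: D at z=6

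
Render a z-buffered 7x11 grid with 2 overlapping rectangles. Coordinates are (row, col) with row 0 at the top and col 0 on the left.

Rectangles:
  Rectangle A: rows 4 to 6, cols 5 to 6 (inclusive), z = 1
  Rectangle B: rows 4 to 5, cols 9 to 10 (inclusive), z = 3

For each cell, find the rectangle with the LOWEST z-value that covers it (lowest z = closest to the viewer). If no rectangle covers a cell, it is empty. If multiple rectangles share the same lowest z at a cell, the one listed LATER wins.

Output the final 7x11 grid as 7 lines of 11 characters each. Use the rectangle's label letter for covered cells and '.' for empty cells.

...........
...........
...........
...........
.....AA..BB
.....AA..BB
.....AA....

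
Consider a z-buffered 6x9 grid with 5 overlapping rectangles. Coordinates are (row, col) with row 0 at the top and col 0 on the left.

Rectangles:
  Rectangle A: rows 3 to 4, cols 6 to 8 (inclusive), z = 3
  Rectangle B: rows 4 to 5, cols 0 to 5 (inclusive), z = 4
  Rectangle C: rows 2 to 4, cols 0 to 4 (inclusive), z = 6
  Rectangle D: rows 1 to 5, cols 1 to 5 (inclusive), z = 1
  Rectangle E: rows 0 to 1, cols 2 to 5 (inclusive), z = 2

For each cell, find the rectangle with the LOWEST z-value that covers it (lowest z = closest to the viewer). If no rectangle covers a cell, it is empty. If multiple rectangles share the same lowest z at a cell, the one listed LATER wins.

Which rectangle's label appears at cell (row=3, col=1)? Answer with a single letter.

Check cell (3,1):
  A: rows 3-4 cols 6-8 -> outside (col miss)
  B: rows 4-5 cols 0-5 -> outside (row miss)
  C: rows 2-4 cols 0-4 z=6 -> covers; best now C (z=6)
  D: rows 1-5 cols 1-5 z=1 -> covers; best now D (z=1)
  E: rows 0-1 cols 2-5 -> outside (row miss)
Winner: D at z=1

Answer: D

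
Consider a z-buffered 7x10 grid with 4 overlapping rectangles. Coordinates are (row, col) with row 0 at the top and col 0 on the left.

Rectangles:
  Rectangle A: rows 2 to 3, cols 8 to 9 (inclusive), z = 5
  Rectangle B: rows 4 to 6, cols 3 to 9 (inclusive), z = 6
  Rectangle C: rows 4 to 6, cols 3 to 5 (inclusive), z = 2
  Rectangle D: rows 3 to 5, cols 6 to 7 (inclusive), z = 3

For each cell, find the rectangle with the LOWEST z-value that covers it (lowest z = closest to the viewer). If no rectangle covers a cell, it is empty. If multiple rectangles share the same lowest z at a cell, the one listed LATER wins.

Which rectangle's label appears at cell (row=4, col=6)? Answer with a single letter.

Answer: D

Derivation:
Check cell (4,6):
  A: rows 2-3 cols 8-9 -> outside (row miss)
  B: rows 4-6 cols 3-9 z=6 -> covers; best now B (z=6)
  C: rows 4-6 cols 3-5 -> outside (col miss)
  D: rows 3-5 cols 6-7 z=3 -> covers; best now D (z=3)
Winner: D at z=3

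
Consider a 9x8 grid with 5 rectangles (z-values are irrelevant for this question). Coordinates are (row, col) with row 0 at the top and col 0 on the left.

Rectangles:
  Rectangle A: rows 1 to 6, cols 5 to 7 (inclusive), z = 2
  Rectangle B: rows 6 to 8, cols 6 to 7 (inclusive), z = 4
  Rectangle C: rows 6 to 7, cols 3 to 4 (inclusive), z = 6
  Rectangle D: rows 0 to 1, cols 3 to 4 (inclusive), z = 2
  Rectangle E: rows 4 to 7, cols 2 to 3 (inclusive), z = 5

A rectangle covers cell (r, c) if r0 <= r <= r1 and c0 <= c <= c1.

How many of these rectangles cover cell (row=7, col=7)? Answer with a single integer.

Check cell (7,7):
  A: rows 1-6 cols 5-7 -> outside (row miss)
  B: rows 6-8 cols 6-7 -> covers
  C: rows 6-7 cols 3-4 -> outside (col miss)
  D: rows 0-1 cols 3-4 -> outside (row miss)
  E: rows 4-7 cols 2-3 -> outside (col miss)
Count covering = 1

Answer: 1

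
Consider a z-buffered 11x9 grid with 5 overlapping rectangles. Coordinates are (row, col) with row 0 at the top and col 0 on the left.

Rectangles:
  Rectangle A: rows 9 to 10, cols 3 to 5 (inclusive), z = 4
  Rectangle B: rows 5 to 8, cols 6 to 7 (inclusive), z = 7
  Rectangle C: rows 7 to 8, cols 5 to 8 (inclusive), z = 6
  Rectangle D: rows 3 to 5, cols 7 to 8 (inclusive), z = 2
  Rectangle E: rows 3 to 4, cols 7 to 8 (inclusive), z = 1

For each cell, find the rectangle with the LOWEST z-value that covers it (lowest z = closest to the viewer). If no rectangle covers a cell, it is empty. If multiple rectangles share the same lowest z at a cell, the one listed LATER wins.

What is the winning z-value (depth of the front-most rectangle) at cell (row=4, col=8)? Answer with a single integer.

Answer: 1

Derivation:
Check cell (4,8):
  A: rows 9-10 cols 3-5 -> outside (row miss)
  B: rows 5-8 cols 6-7 -> outside (row miss)
  C: rows 7-8 cols 5-8 -> outside (row miss)
  D: rows 3-5 cols 7-8 z=2 -> covers; best now D (z=2)
  E: rows 3-4 cols 7-8 z=1 -> covers; best now E (z=1)
Winner: E at z=1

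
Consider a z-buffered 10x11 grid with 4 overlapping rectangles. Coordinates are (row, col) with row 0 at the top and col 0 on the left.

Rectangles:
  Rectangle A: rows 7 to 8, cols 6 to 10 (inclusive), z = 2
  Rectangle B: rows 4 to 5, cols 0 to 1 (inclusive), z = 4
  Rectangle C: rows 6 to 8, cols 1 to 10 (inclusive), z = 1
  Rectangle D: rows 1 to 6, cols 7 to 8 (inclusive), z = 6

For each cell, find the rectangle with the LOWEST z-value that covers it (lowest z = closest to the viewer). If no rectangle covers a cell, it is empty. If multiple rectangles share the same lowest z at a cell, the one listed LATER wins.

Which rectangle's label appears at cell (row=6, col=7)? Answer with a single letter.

Answer: C

Derivation:
Check cell (6,7):
  A: rows 7-8 cols 6-10 -> outside (row miss)
  B: rows 4-5 cols 0-1 -> outside (row miss)
  C: rows 6-8 cols 1-10 z=1 -> covers; best now C (z=1)
  D: rows 1-6 cols 7-8 z=6 -> covers; best now C (z=1)
Winner: C at z=1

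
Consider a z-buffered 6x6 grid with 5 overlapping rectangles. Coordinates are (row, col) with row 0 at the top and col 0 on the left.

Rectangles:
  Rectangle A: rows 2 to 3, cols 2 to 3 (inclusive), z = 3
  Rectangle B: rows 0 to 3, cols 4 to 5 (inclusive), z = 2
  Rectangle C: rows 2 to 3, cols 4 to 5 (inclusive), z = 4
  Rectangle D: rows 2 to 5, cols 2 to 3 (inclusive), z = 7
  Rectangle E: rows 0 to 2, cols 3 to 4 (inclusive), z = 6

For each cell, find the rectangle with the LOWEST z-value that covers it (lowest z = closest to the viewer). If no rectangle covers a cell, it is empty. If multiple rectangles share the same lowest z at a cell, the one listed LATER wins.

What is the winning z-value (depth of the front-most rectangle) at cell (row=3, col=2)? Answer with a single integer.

Check cell (3,2):
  A: rows 2-3 cols 2-3 z=3 -> covers; best now A (z=3)
  B: rows 0-3 cols 4-5 -> outside (col miss)
  C: rows 2-3 cols 4-5 -> outside (col miss)
  D: rows 2-5 cols 2-3 z=7 -> covers; best now A (z=3)
  E: rows 0-2 cols 3-4 -> outside (row miss)
Winner: A at z=3

Answer: 3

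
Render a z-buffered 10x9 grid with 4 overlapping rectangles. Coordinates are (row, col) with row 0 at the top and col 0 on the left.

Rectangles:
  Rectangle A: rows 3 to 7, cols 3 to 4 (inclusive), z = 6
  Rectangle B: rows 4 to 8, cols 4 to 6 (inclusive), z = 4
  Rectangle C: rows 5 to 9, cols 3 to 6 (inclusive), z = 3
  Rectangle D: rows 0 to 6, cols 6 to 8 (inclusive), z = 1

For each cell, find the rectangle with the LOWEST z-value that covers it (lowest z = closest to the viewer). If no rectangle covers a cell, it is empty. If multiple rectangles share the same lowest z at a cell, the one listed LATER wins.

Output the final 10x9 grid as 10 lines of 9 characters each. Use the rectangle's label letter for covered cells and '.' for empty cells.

......DDD
......DDD
......DDD
...AA.DDD
...ABBDDD
...CCCDDD
...CCCDDD
...CCCC..
...CCCC..
...CCCC..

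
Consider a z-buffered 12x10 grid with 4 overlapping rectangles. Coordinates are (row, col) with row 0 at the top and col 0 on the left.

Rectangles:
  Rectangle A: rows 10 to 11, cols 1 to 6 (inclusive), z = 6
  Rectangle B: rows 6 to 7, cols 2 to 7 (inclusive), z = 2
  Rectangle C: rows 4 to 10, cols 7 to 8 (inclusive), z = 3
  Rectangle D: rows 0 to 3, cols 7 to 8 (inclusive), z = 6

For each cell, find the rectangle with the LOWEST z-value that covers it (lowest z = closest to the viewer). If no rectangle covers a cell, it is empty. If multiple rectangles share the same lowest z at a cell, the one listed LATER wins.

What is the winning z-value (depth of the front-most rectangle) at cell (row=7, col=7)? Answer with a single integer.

Check cell (7,7):
  A: rows 10-11 cols 1-6 -> outside (row miss)
  B: rows 6-7 cols 2-7 z=2 -> covers; best now B (z=2)
  C: rows 4-10 cols 7-8 z=3 -> covers; best now B (z=2)
  D: rows 0-3 cols 7-8 -> outside (row miss)
Winner: B at z=2

Answer: 2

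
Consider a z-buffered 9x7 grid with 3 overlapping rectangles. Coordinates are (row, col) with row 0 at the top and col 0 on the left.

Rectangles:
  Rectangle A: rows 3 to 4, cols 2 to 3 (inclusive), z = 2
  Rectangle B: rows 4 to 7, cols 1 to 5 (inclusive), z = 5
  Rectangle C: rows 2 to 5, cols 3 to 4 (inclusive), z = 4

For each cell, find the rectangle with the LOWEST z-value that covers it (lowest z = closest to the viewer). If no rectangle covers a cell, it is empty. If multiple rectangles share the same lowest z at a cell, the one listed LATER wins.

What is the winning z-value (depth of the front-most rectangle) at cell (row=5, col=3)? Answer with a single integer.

Check cell (5,3):
  A: rows 3-4 cols 2-3 -> outside (row miss)
  B: rows 4-7 cols 1-5 z=5 -> covers; best now B (z=5)
  C: rows 2-5 cols 3-4 z=4 -> covers; best now C (z=4)
Winner: C at z=4

Answer: 4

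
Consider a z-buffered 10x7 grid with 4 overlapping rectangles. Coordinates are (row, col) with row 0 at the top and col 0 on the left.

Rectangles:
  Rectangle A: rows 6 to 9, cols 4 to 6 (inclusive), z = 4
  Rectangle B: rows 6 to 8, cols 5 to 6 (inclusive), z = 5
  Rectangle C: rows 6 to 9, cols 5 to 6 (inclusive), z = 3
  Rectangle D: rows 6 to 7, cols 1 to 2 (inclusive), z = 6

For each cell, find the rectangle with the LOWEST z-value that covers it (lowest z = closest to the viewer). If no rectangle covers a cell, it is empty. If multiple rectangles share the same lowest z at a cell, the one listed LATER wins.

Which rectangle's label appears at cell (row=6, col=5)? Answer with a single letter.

Answer: C

Derivation:
Check cell (6,5):
  A: rows 6-9 cols 4-6 z=4 -> covers; best now A (z=4)
  B: rows 6-8 cols 5-6 z=5 -> covers; best now A (z=4)
  C: rows 6-9 cols 5-6 z=3 -> covers; best now C (z=3)
  D: rows 6-7 cols 1-2 -> outside (col miss)
Winner: C at z=3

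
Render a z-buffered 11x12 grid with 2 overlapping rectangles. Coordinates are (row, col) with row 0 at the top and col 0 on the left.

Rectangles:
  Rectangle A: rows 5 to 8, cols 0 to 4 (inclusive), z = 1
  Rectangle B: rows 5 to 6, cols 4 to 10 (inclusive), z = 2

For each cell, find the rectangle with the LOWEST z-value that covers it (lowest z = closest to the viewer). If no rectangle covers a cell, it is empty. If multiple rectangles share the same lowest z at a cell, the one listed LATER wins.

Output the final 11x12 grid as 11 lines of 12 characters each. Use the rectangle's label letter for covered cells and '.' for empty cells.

............
............
............
............
............
AAAAABBBBBB.
AAAAABBBBBB.
AAAAA.......
AAAAA.......
............
............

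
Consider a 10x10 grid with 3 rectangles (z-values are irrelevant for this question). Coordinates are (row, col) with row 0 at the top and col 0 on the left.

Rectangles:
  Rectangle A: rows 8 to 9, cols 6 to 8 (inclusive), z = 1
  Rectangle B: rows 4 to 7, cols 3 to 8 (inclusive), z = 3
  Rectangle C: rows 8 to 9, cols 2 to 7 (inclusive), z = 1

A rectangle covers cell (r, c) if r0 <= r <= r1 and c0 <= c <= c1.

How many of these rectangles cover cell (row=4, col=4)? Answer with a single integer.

Answer: 1

Derivation:
Check cell (4,4):
  A: rows 8-9 cols 6-8 -> outside (row miss)
  B: rows 4-7 cols 3-8 -> covers
  C: rows 8-9 cols 2-7 -> outside (row miss)
Count covering = 1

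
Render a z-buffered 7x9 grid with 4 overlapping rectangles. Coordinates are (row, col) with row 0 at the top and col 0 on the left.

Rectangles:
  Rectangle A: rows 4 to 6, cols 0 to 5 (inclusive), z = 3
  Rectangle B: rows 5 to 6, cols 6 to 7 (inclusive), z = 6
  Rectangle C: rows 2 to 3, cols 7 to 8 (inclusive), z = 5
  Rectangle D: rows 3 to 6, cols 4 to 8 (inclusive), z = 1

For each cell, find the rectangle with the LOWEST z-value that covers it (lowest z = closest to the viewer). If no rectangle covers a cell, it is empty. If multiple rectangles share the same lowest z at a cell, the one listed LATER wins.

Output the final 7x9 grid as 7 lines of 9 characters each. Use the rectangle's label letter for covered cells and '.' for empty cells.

.........
.........
.......CC
....DDDDD
AAAADDDDD
AAAADDDDD
AAAADDDDD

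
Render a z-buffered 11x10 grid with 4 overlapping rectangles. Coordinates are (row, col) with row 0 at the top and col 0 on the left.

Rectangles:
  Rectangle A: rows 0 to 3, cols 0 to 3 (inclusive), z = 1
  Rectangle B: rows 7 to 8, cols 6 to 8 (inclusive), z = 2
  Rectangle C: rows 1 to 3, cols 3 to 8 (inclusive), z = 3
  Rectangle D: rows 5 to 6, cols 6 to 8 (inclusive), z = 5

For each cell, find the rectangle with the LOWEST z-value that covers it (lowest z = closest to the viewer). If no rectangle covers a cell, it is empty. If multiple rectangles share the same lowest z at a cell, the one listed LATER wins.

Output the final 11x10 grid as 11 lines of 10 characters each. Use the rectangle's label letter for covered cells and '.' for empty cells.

AAAA......
AAAACCCCC.
AAAACCCCC.
AAAACCCCC.
..........
......DDD.
......DDD.
......BBB.
......BBB.
..........
..........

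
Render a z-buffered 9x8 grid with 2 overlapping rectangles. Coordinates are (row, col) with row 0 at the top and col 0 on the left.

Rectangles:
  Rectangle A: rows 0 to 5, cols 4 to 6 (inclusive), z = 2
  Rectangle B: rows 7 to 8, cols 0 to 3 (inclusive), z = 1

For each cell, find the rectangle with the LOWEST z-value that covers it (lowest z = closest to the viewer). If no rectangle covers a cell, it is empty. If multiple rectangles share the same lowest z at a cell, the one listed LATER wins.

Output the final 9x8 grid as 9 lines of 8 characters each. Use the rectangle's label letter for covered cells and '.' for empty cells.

....AAA.
....AAA.
....AAA.
....AAA.
....AAA.
....AAA.
........
BBBB....
BBBB....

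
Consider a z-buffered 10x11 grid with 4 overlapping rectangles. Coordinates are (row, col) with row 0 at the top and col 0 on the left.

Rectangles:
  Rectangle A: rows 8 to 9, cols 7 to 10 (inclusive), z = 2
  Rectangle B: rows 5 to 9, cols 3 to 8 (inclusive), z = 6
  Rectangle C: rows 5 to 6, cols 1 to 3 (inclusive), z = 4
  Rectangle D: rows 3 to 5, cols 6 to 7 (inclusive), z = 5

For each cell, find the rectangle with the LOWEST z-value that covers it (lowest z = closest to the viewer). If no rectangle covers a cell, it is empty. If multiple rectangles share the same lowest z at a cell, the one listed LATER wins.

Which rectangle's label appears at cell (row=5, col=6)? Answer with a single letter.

Answer: D

Derivation:
Check cell (5,6):
  A: rows 8-9 cols 7-10 -> outside (row miss)
  B: rows 5-9 cols 3-8 z=6 -> covers; best now B (z=6)
  C: rows 5-6 cols 1-3 -> outside (col miss)
  D: rows 3-5 cols 6-7 z=5 -> covers; best now D (z=5)
Winner: D at z=5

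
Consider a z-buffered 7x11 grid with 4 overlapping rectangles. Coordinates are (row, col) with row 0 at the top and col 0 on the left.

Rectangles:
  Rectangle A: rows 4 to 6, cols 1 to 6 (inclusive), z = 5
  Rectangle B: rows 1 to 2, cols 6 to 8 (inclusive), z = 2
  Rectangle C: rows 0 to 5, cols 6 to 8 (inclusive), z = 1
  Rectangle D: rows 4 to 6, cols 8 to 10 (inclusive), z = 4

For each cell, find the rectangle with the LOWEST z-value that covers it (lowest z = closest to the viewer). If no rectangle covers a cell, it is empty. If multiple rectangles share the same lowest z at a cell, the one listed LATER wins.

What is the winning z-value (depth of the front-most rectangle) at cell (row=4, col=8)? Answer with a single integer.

Answer: 1

Derivation:
Check cell (4,8):
  A: rows 4-6 cols 1-6 -> outside (col miss)
  B: rows 1-2 cols 6-8 -> outside (row miss)
  C: rows 0-5 cols 6-8 z=1 -> covers; best now C (z=1)
  D: rows 4-6 cols 8-10 z=4 -> covers; best now C (z=1)
Winner: C at z=1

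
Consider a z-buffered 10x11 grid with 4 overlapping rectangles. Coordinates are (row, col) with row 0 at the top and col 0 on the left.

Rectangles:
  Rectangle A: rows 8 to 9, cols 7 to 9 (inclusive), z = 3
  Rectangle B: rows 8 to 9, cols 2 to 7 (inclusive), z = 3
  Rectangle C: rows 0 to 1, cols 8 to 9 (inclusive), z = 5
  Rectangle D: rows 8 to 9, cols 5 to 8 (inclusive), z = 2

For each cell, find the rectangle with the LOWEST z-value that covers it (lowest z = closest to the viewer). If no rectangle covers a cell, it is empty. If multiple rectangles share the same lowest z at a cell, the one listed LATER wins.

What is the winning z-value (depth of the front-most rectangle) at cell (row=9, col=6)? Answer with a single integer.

Answer: 2

Derivation:
Check cell (9,6):
  A: rows 8-9 cols 7-9 -> outside (col miss)
  B: rows 8-9 cols 2-7 z=3 -> covers; best now B (z=3)
  C: rows 0-1 cols 8-9 -> outside (row miss)
  D: rows 8-9 cols 5-8 z=2 -> covers; best now D (z=2)
Winner: D at z=2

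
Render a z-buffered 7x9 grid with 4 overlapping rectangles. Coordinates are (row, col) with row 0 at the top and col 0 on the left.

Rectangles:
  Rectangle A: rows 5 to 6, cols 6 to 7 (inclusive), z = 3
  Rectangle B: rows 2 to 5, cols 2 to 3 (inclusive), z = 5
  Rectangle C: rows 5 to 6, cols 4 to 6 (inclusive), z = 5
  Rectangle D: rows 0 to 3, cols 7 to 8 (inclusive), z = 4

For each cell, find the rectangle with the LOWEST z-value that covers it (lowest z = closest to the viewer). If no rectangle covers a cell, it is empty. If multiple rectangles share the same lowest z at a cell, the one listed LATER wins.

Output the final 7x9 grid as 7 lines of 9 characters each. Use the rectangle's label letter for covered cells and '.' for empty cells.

.......DD
.......DD
..BB...DD
..BB...DD
..BB.....
..BBCCAA.
....CCAA.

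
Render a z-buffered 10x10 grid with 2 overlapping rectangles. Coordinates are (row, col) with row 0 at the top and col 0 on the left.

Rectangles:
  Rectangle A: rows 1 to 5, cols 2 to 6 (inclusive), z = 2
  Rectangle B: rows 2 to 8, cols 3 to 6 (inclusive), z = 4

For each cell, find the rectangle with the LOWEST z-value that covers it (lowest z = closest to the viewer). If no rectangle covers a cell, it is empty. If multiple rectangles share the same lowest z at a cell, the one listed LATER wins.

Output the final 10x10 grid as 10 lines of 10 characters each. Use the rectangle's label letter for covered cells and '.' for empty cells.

..........
..AAAAA...
..AAAAA...
..AAAAA...
..AAAAA...
..AAAAA...
...BBBB...
...BBBB...
...BBBB...
..........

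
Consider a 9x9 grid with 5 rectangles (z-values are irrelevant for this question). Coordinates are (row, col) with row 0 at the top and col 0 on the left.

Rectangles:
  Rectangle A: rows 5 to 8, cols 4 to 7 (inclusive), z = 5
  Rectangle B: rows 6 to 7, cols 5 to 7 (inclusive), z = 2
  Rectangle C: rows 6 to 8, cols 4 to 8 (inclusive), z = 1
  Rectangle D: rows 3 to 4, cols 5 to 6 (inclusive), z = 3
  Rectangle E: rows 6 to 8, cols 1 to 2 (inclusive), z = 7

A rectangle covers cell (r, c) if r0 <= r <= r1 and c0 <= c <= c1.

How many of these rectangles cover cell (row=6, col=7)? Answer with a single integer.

Check cell (6,7):
  A: rows 5-8 cols 4-7 -> covers
  B: rows 6-7 cols 5-7 -> covers
  C: rows 6-8 cols 4-8 -> covers
  D: rows 3-4 cols 5-6 -> outside (row miss)
  E: rows 6-8 cols 1-2 -> outside (col miss)
Count covering = 3

Answer: 3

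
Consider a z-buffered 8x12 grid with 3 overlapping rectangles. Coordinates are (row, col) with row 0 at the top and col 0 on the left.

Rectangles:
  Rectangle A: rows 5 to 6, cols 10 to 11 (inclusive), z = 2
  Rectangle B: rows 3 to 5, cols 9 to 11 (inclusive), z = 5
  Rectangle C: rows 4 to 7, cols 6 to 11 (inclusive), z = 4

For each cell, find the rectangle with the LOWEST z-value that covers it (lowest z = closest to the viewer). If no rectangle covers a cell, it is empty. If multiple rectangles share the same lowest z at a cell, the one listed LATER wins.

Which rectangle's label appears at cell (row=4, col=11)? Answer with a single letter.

Answer: C

Derivation:
Check cell (4,11):
  A: rows 5-6 cols 10-11 -> outside (row miss)
  B: rows 3-5 cols 9-11 z=5 -> covers; best now B (z=5)
  C: rows 4-7 cols 6-11 z=4 -> covers; best now C (z=4)
Winner: C at z=4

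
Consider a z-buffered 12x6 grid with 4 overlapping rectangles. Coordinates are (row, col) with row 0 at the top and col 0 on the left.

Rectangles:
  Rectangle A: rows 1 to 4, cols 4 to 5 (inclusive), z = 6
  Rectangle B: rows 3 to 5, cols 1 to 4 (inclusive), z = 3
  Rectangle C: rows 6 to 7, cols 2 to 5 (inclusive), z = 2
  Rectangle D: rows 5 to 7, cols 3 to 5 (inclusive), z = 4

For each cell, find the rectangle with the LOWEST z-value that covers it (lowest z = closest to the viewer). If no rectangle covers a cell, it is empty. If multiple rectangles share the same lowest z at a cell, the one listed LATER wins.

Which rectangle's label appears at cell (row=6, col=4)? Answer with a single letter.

Answer: C

Derivation:
Check cell (6,4):
  A: rows 1-4 cols 4-5 -> outside (row miss)
  B: rows 3-5 cols 1-4 -> outside (row miss)
  C: rows 6-7 cols 2-5 z=2 -> covers; best now C (z=2)
  D: rows 5-7 cols 3-5 z=4 -> covers; best now C (z=2)
Winner: C at z=2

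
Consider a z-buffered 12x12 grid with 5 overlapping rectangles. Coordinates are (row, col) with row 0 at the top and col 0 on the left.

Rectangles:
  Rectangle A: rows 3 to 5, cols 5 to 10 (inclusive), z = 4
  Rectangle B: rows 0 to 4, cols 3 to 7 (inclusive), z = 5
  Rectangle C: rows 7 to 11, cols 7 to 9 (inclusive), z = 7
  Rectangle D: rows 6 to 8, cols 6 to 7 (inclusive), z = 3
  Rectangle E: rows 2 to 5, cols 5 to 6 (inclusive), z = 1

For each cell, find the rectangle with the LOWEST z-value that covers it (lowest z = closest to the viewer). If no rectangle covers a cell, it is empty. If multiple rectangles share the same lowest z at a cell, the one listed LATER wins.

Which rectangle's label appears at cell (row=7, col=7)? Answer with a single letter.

Answer: D

Derivation:
Check cell (7,7):
  A: rows 3-5 cols 5-10 -> outside (row miss)
  B: rows 0-4 cols 3-7 -> outside (row miss)
  C: rows 7-11 cols 7-9 z=7 -> covers; best now C (z=7)
  D: rows 6-8 cols 6-7 z=3 -> covers; best now D (z=3)
  E: rows 2-5 cols 5-6 -> outside (row miss)
Winner: D at z=3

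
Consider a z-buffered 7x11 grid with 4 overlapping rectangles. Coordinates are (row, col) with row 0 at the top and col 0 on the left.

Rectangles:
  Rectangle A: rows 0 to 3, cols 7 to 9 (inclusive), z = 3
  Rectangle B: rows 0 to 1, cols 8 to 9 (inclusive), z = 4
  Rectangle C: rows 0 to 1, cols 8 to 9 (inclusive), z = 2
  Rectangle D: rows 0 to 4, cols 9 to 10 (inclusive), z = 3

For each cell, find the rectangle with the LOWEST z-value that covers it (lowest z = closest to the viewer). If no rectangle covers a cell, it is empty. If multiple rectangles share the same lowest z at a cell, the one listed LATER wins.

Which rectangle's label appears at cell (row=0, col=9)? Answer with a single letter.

Check cell (0,9):
  A: rows 0-3 cols 7-9 z=3 -> covers; best now A (z=3)
  B: rows 0-1 cols 8-9 z=4 -> covers; best now A (z=3)
  C: rows 0-1 cols 8-9 z=2 -> covers; best now C (z=2)
  D: rows 0-4 cols 9-10 z=3 -> covers; best now C (z=2)
Winner: C at z=2

Answer: C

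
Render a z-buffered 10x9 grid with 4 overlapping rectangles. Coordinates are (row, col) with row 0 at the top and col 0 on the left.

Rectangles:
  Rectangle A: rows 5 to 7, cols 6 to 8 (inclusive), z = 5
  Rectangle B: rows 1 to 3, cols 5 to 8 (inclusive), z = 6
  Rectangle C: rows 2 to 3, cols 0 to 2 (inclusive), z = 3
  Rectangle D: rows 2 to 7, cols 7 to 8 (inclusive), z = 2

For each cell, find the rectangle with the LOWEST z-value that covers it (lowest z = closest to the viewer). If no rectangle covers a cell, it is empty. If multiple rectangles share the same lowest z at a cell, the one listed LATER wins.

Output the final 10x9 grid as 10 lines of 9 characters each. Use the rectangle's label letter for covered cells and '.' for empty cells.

.........
.....BBBB
CCC..BBDD
CCC..BBDD
.......DD
......ADD
......ADD
......ADD
.........
.........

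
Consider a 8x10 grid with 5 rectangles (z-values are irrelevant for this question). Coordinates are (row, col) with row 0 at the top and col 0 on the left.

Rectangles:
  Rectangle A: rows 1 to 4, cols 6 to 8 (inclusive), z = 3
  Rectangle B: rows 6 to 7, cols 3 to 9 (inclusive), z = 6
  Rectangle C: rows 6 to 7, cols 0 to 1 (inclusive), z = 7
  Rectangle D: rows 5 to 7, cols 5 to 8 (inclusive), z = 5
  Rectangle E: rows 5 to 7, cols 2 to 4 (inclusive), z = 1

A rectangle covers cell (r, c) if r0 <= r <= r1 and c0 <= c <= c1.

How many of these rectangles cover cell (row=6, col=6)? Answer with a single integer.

Check cell (6,6):
  A: rows 1-4 cols 6-8 -> outside (row miss)
  B: rows 6-7 cols 3-9 -> covers
  C: rows 6-7 cols 0-1 -> outside (col miss)
  D: rows 5-7 cols 5-8 -> covers
  E: rows 5-7 cols 2-4 -> outside (col miss)
Count covering = 2

Answer: 2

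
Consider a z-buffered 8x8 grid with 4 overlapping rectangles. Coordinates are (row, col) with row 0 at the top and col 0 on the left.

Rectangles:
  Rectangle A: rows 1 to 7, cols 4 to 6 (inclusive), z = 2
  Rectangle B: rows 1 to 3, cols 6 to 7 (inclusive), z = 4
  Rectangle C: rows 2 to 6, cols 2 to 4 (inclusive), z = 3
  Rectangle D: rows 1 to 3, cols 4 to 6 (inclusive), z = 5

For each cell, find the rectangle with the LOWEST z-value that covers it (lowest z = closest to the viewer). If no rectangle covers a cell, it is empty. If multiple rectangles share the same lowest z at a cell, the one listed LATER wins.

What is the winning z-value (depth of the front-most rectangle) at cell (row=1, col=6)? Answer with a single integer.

Answer: 2

Derivation:
Check cell (1,6):
  A: rows 1-7 cols 4-6 z=2 -> covers; best now A (z=2)
  B: rows 1-3 cols 6-7 z=4 -> covers; best now A (z=2)
  C: rows 2-6 cols 2-4 -> outside (row miss)
  D: rows 1-3 cols 4-6 z=5 -> covers; best now A (z=2)
Winner: A at z=2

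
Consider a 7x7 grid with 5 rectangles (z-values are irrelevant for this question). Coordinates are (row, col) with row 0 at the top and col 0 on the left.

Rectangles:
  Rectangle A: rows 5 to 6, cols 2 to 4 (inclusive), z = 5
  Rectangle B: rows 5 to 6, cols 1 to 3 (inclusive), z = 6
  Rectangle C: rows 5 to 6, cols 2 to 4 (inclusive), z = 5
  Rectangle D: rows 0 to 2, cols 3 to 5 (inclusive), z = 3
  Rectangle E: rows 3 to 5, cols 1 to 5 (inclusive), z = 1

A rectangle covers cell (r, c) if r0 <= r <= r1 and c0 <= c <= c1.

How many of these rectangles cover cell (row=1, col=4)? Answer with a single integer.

Check cell (1,4):
  A: rows 5-6 cols 2-4 -> outside (row miss)
  B: rows 5-6 cols 1-3 -> outside (row miss)
  C: rows 5-6 cols 2-4 -> outside (row miss)
  D: rows 0-2 cols 3-5 -> covers
  E: rows 3-5 cols 1-5 -> outside (row miss)
Count covering = 1

Answer: 1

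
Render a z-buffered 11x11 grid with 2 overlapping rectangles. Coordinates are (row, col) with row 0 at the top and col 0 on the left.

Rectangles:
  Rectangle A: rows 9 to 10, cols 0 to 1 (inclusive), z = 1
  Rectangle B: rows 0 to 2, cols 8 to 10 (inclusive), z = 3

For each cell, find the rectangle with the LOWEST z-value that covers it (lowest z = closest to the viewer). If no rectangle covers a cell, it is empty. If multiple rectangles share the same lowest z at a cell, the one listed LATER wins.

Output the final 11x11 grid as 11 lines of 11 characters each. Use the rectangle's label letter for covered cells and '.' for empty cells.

........BBB
........BBB
........BBB
...........
...........
...........
...........
...........
...........
AA.........
AA.........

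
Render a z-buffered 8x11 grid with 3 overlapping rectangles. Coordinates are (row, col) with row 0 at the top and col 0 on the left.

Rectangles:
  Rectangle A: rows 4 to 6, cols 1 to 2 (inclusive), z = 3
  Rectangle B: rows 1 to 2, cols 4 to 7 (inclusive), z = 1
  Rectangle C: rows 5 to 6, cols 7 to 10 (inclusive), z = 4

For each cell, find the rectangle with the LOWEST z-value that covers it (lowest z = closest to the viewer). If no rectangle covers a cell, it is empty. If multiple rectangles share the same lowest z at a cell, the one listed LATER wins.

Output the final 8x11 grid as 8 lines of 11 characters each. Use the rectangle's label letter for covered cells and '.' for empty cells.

...........
....BBBB...
....BBBB...
...........
.AA........
.AA....CCCC
.AA....CCCC
...........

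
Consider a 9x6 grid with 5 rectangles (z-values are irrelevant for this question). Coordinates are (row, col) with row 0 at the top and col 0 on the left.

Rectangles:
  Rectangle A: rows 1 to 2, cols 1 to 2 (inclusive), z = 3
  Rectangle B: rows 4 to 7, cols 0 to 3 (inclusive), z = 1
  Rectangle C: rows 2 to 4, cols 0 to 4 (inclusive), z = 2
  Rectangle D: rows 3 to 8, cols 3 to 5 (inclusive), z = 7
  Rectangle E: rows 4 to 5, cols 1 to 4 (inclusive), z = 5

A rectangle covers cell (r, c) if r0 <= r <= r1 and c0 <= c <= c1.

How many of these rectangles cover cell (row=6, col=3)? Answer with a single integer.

Check cell (6,3):
  A: rows 1-2 cols 1-2 -> outside (row miss)
  B: rows 4-7 cols 0-3 -> covers
  C: rows 2-4 cols 0-4 -> outside (row miss)
  D: rows 3-8 cols 3-5 -> covers
  E: rows 4-5 cols 1-4 -> outside (row miss)
Count covering = 2

Answer: 2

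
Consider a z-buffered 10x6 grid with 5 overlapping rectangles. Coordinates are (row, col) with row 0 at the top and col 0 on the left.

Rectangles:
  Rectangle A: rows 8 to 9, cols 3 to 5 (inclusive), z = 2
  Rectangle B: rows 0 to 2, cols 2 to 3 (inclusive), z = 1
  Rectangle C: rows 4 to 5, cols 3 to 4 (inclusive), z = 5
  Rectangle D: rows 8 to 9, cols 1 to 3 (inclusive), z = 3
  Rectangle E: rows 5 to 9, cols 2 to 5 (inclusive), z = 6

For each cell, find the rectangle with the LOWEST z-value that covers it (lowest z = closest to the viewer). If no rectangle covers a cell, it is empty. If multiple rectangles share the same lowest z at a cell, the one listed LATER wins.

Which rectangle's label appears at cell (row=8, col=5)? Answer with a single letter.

Answer: A

Derivation:
Check cell (8,5):
  A: rows 8-9 cols 3-5 z=2 -> covers; best now A (z=2)
  B: rows 0-2 cols 2-3 -> outside (row miss)
  C: rows 4-5 cols 3-4 -> outside (row miss)
  D: rows 8-9 cols 1-3 -> outside (col miss)
  E: rows 5-9 cols 2-5 z=6 -> covers; best now A (z=2)
Winner: A at z=2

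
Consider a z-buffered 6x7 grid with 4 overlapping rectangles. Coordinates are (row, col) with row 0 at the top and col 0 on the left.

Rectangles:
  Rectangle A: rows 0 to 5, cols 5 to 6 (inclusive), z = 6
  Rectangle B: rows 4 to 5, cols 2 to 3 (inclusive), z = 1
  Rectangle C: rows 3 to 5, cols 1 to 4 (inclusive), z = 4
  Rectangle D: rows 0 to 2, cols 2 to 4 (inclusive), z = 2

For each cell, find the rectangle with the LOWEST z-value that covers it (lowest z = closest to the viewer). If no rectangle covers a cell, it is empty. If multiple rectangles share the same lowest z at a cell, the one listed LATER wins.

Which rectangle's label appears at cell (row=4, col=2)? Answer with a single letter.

Answer: B

Derivation:
Check cell (4,2):
  A: rows 0-5 cols 5-6 -> outside (col miss)
  B: rows 4-5 cols 2-3 z=1 -> covers; best now B (z=1)
  C: rows 3-5 cols 1-4 z=4 -> covers; best now B (z=1)
  D: rows 0-2 cols 2-4 -> outside (row miss)
Winner: B at z=1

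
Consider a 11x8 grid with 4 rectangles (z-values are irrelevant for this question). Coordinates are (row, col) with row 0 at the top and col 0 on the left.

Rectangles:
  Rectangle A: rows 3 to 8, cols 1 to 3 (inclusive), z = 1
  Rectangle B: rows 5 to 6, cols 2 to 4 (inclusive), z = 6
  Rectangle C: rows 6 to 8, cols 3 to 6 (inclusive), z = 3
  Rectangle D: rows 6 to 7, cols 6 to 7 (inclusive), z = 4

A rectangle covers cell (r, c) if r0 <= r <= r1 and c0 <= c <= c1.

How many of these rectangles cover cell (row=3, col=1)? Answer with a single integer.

Answer: 1

Derivation:
Check cell (3,1):
  A: rows 3-8 cols 1-3 -> covers
  B: rows 5-6 cols 2-4 -> outside (row miss)
  C: rows 6-8 cols 3-6 -> outside (row miss)
  D: rows 6-7 cols 6-7 -> outside (row miss)
Count covering = 1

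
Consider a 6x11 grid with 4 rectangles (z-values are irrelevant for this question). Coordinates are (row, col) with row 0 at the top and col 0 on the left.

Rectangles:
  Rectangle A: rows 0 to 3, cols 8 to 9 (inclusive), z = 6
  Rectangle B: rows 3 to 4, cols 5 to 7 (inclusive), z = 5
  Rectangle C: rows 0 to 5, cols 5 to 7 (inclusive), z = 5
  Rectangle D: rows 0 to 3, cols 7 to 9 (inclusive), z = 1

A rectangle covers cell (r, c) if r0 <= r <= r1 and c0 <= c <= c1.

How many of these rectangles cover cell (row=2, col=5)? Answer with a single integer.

Answer: 1

Derivation:
Check cell (2,5):
  A: rows 0-3 cols 8-9 -> outside (col miss)
  B: rows 3-4 cols 5-7 -> outside (row miss)
  C: rows 0-5 cols 5-7 -> covers
  D: rows 0-3 cols 7-9 -> outside (col miss)
Count covering = 1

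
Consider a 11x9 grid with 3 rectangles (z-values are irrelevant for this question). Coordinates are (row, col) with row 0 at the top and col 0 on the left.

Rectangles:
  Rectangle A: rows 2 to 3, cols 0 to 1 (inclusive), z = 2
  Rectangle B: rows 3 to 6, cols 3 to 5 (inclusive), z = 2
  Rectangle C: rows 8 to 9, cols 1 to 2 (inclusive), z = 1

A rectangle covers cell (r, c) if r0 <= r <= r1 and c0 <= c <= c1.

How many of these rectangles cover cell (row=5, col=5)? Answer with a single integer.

Check cell (5,5):
  A: rows 2-3 cols 0-1 -> outside (row miss)
  B: rows 3-6 cols 3-5 -> covers
  C: rows 8-9 cols 1-2 -> outside (row miss)
Count covering = 1

Answer: 1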